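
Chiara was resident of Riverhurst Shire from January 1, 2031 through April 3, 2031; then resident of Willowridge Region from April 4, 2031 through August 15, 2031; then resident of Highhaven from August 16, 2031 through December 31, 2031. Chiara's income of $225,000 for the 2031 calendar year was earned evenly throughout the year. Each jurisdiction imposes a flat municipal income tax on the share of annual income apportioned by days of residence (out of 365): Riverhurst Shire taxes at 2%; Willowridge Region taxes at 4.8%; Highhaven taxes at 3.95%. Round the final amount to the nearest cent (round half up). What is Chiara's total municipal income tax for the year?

$8,471.71

Riverhurst Shire, January 1 – April 3, 2031: 93 days → $225,000 × 2% × 93/365 = $1,146.5753
Willowridge Region, April 4 – August 15, 2031: 134 days → $225,000 × 4.8% × 134/365 = $3,964.9315
Highhaven, August 16 – December 31, 2031: 138 days → $225,000 × 3.95% × 138/365 = $3,360.2055
Total = $8,471.7123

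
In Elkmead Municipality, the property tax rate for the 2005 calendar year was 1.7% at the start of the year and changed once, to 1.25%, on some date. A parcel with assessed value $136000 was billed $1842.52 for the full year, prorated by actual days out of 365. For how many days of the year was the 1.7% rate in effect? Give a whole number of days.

Let d = days at the first rate; then 365 − d days at the second rate.
$136000 × [1.7%·d + 1.25%·(365−d)] / 365 = $1842.52
Solving gives d = 85, so the new rate took effect on 27 Mar 2005.

85 days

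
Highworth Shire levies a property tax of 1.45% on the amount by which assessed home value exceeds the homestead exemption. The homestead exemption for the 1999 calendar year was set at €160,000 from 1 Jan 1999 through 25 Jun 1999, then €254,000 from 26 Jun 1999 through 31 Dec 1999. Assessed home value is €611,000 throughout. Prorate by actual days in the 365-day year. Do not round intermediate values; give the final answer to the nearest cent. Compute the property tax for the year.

€5,833.73

1 Jan – 25 Jun 1999: 176 days, exemption €160,000 → (€611,000 − €160,000) × 1.45% × 176/365 = €3,153.2932
26 Jun – 31 Dec 1999: 189 days, exemption €254,000 → (€611,000 − €254,000) × 1.45% × 189/365 = €2,680.4342
Total = €5,833.7274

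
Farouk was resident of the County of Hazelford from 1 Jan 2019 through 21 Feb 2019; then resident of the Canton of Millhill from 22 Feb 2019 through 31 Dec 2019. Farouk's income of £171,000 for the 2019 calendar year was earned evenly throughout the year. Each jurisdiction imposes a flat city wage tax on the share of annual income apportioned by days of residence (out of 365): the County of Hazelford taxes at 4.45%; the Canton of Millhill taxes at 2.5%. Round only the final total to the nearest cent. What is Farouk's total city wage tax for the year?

The County of Hazelford, 1 Jan – 21 Feb 2019: 52 days → £171,000 × 4.45% × 52/365 = £1,084.0932
The Canton of Millhill, 22 Feb – 31 Dec 2019: 313 days → £171,000 × 2.5% × 313/365 = £3,665.9589
Total = £4,750.0521

£4,750.05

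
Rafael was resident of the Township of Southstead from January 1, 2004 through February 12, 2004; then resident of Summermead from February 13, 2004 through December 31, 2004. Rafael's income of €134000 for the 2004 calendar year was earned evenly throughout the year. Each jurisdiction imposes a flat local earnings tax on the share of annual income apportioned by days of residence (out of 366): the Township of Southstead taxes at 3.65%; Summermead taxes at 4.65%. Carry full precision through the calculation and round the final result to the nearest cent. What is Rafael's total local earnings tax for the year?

€6073.57

The Township of Southstead, January 1 – February 12, 2004: 43 days → €134000 × 3.65% × 43/366 = €574.6257
Summermead, February 13 – December 31, 2004: 323 days → €134000 × 4.65% × 323/366 = €5498.9426
Total = €6073.5683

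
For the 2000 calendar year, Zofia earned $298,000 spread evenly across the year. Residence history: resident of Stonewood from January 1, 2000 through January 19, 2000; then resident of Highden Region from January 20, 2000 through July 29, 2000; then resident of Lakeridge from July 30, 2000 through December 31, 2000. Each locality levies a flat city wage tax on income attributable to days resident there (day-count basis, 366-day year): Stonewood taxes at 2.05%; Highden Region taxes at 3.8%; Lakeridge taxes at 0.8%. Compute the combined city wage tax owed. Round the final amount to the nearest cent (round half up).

$7,267.21

Stonewood, January 1 – January 19, 2000: 19 days → $298,000 × 2.05% × 19/366 = $317.1339
Highden Region, January 20 – July 29, 2000: 192 days → $298,000 × 3.8% × 192/366 = $5,940.4590
Lakeridge, July 30 – December 31, 2000: 155 days → $298,000 × 0.8% × 155/366 = $1,009.6175
Total = $7,267.2104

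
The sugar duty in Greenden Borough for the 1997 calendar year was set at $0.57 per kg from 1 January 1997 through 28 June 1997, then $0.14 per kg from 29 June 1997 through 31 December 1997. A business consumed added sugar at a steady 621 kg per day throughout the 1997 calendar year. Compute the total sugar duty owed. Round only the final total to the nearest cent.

1 January – 28 June 1997: 179 days × 621 kg/day = 111,159 kg at $0.57/kg → $63,360.63
29 June – 31 December 1997: 186 days × 621 kg/day = 115,506 kg at $0.14/kg → $16,170.84

$79,531.47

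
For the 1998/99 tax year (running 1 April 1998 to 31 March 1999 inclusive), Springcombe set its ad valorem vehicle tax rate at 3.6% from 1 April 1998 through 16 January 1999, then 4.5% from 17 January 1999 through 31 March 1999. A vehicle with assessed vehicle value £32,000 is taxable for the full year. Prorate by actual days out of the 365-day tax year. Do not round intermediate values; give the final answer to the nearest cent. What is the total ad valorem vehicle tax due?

1 April 1998 – 16 January 1999: 291 days at 3.6% → £32,000 × 3.6% × 291/365 = £918.4438
17 January – 31 March 1999: 74 days at 4.5% → £32,000 × 4.5% × 74/365 = £291.9452
Total = £1,210.3890

£1,210.39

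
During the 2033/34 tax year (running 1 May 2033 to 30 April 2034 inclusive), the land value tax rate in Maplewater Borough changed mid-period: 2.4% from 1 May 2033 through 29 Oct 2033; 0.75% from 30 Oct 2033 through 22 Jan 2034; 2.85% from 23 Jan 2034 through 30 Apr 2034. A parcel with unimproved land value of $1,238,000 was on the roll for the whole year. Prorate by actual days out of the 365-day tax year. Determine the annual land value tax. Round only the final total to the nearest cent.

$26,450.80

1 May – 29 Oct 2033: 182 days at 2.4% → $1,238,000 × 2.4% × 182/365 = $14,815.2986
30 Oct 2033 – 22 Jan 2034: 85 days at 0.75% → $1,238,000 × 0.75% × 85/365 = $2,162.2603
23 Jan – 30 Apr 2034: 98 days at 2.85% → $1,238,000 × 2.85% × 98/365 = $9,473.2438
Total = $26,450.8027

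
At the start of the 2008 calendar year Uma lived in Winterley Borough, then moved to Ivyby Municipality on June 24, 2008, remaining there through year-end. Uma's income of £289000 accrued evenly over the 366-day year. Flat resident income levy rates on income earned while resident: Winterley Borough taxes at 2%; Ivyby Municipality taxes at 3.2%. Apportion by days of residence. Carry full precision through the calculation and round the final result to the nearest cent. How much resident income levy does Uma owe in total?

Winterley Borough, January 1 – June 23, 2008: 175 days → £289000 × 2% × 175/366 = £2763.6612
Ivyby Municipality, June 24 – December 31, 2008: 191 days → £289000 × 3.2% × 191/366 = £4826.1421
Total = £7589.8033

£7589.80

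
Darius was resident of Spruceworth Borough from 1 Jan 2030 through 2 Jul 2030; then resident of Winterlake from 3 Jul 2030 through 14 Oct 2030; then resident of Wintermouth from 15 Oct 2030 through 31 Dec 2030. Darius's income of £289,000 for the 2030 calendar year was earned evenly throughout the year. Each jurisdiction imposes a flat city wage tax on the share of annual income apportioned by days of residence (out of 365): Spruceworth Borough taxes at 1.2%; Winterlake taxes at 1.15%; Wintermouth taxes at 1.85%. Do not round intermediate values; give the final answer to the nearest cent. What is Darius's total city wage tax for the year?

£3,828.26

Spruceworth Borough, 1 Jan – 2 Jul 2030: 183 days → £289,000 × 1.2% × 183/365 = £1,738.7507
Winterlake, 3 Jul – 14 Oct 2030: 104 days → £289,000 × 1.15% × 104/365 = £946.9699
Wintermouth, 15 Oct – 31 Dec 2030: 78 days → £289,000 × 1.85% × 78/365 = £1,142.5397
Total = £3,828.2603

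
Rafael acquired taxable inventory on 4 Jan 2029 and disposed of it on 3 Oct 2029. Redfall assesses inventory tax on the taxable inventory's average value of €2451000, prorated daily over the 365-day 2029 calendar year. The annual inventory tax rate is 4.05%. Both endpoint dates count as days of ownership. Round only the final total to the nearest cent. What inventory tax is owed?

€74245.15

Days held (4 Jan – 3 Oct 2029): 273 out of 365
Tax = €2451000 × 4.05% × 273/365 = €74245.1548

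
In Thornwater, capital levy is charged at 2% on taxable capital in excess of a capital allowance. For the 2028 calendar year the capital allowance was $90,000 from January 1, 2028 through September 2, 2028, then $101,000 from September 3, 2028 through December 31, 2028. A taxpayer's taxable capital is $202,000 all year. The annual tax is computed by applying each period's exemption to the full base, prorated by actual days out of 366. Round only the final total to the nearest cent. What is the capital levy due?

January 1 – September 2, 2028: 246 days, exemption $90,000 → ($202,000 − $90,000) × 2% × 246/366 = $1,505.5738
September 3 – December 31, 2028: 120 days, exemption $101,000 → ($202,000 − $101,000) × 2% × 120/366 = $662.2951
Total = $2,167.8689

$2,167.87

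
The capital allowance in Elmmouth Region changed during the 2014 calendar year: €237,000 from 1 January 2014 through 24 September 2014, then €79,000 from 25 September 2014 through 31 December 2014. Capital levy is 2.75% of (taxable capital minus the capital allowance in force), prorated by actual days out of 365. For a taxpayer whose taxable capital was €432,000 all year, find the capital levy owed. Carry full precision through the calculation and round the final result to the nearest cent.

1 January – 24 September 2014: 267 days, exemption €237,000 → (€432,000 − €237,000) × 2.75% × 267/365 = €3,922.7055
25 September – 31 December 2014: 98 days, exemption €79,000 → (€432,000 − €79,000) × 2.75% × 98/365 = €2,606.3973
Total = €6,529.1027

€6,529.10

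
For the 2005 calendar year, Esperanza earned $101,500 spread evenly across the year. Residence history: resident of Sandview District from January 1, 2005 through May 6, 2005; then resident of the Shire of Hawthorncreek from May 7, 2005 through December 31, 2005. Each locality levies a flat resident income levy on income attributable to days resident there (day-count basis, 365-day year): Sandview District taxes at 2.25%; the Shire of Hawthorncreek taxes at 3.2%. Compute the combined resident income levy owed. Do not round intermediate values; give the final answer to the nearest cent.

Sandview District, January 1 – May 6, 2005: 126 days → $101,500 × 2.25% × 126/365 = $788.3630
The Shire of Hawthorncreek, May 7 – December 31, 2005: 239 days → $101,500 × 3.2% × 239/365 = $2,126.7726
Total = $2,915.1356

$2,915.14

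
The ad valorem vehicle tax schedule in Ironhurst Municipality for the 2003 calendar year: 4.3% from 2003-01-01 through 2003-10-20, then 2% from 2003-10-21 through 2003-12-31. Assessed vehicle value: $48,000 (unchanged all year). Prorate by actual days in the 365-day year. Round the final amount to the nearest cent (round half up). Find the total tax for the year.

$1,846.22

2003-01-01 to 2003-10-20: 293 days at 4.3% → $48,000 × 4.3% × 293/365 = $1,656.8548
2003-10-21 to 2003-12-31: 72 days at 2% → $48,000 × 2% × 72/365 = $189.3699
Total = $1,846.2247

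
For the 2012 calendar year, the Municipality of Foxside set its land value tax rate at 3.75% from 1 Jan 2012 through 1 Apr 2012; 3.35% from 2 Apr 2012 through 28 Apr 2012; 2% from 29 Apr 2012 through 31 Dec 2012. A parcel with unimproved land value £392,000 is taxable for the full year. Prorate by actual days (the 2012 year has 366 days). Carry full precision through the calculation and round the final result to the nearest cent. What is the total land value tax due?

£9,954.77

1 Jan – 1 Apr 2012: 92 days at 3.75% → £392,000 × 3.75% × 92/366 = £3,695.0820
2 Apr – 28 Apr 2012: 27 days at 3.35% → £392,000 × 3.35% × 27/366 = £968.7541
29 Apr – 31 Dec 2012: 247 days at 2% → £392,000 × 2% × 247/366 = £5,290.9290
Total = £9,954.7650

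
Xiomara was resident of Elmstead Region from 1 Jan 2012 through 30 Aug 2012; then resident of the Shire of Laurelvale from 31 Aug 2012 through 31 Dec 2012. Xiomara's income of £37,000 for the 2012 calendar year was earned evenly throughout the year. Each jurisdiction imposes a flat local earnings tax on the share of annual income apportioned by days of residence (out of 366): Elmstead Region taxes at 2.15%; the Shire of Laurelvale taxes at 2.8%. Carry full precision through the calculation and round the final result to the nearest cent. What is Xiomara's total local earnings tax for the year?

Elmstead Region, 1 Jan – 30 Aug 2012: 243 days → £37,000 × 2.15% × 243/366 = £528.1598
The Shire of Laurelvale, 31 Aug – 31 Dec 2012: 123 days → £37,000 × 2.8% × 123/366 = £348.1639
Total = £876.3238

£876.32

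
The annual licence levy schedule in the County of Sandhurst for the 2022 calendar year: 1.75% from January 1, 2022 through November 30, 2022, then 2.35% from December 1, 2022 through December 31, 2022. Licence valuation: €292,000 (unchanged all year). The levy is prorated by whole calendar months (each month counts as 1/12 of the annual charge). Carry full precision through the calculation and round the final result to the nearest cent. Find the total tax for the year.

€5,256.00

January 1 – November 30, 2022: 11 months at 1.75% → €292,000 × 1.75% × 11/12 = €4,684.1667
December 1 – December 31, 2022: 1 month at 2.35% → €292,000 × 2.35% × 1/12 = €571.8333
Total = €5,256.0000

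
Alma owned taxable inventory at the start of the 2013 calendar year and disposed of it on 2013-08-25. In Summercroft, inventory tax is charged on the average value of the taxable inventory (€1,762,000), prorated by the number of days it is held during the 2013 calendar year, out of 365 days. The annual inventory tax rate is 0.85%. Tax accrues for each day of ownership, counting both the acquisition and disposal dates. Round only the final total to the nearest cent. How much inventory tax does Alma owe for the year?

€9,724.79

Days held (2013-01-01 to 2013-08-25): 237 out of 365
Tax = €1,762,000 × 0.85% × 237/365 = €9,724.7918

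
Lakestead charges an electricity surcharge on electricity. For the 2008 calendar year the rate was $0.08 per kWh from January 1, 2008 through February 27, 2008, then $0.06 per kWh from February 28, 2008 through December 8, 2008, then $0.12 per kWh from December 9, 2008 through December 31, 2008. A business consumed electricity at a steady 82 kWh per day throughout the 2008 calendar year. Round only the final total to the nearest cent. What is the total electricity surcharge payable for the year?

$2,009.00

January 1 – February 27, 2008: 58 days × 82 kWh/day = 4,756 kWh at $0.08/kWh → $380.48
February 28 – December 8, 2008: 285 days × 82 kWh/day = 23,370 kWh at $0.06/kWh → $1,402.20
December 9 – December 31, 2008: 23 days × 82 kWh/day = 1,886 kWh at $0.12/kWh → $226.32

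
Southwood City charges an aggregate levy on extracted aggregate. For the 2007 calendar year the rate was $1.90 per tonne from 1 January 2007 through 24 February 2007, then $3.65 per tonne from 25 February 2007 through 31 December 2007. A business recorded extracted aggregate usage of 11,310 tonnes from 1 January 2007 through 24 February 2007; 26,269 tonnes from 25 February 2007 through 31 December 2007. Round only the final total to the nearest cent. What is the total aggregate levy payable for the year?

1 January – 24 February 2007: 11,310 tonnes at $1.90/tonne → $21489.00
25 February – 31 December 2007: 26,269 tonnes at $3.65/tonne → $95881.85

$117370.85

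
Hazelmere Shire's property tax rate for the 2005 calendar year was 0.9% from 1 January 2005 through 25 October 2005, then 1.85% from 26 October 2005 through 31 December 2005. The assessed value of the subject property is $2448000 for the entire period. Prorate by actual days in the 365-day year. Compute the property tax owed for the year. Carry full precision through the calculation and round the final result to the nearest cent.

1 January – 25 October 2005: 298 days at 0.9% → $2448000 × 0.9% × 298/365 = $17987.7699
26 October – 31 December 2005: 67 days at 1.85% → $2448000 × 1.85% × 67/365 = $8313.1397
Total = $26300.9096

$26300.91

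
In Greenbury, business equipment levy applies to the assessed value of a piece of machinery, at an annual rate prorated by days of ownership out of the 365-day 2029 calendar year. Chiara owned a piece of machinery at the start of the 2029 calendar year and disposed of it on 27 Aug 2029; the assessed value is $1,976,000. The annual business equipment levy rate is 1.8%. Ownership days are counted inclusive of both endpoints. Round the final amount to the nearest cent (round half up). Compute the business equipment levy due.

Days held (1 Jan – 27 Aug 2029): 239 out of 365
Tax = $1,976,000 × 1.8% × 239/365 = $23,289.7315

$23,289.73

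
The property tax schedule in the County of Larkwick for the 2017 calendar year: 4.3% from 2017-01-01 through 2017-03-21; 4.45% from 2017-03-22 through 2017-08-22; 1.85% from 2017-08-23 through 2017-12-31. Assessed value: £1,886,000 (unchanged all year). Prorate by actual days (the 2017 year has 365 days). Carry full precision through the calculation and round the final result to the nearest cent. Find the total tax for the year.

£65,707.72

2017-01-01 to 2017-03-21: 80 days at 4.3% → £1,886,000 × 4.3% × 80/365 = £17,774.9041
2017-03-22 to 2017-08-22: 154 days at 4.45% → £1,886,000 × 4.45% × 154/365 = £35,410.2959
2017-08-23 to 2017-12-31: 131 days at 1.85% → £1,886,000 × 1.85% × 131/365 = £12,522.5233
Total = £65,707.7233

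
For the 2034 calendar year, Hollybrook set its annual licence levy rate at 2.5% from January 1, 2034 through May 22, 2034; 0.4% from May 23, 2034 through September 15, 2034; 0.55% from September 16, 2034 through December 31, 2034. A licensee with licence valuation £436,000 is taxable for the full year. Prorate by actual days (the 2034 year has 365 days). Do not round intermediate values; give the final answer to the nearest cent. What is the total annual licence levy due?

£5,497.78

January 1 – May 22, 2034: 142 days at 2.5% → £436,000 × 2.5% × 142/365 = £4,240.5479
May 23 – September 15, 2034: 116 days at 0.4% → £436,000 × 0.4% × 116/365 = £554.2575
September 16 – December 31, 2034: 107 days at 0.55% → £436,000 × 0.55% × 107/365 = £702.9753
Total = £5,497.7808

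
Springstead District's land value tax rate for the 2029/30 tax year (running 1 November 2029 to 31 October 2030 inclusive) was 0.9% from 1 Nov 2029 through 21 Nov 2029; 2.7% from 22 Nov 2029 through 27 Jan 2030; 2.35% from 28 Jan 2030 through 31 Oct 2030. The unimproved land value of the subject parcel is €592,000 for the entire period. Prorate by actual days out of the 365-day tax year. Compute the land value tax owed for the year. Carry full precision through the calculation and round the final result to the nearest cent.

1 Nov – 21 Nov 2029: 21 days at 0.9% → €592,000 × 0.9% × 21/365 = €306.5425
22 Nov 2029 – 27 Jan 2030: 67 days at 2.7% → €592,000 × 2.7% × 67/365 = €2,934.0493
28 Jan – 31 Oct 2030: 277 days at 2.35% → €592,000 × 2.35% × 277/365 = €10,557.8740
Total = €13,798.4658

€13,798.47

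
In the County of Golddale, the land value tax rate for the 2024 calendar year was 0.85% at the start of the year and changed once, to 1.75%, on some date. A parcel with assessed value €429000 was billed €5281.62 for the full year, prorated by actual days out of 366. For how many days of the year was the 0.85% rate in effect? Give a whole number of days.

211 days

Let d = days at the first rate; then 366 − d days at the second rate.
€429000 × [0.85%·d + 1.75%·(366−d)] / 366 = €5281.62
Solving gives d = 211, so the new rate took effect on 30 July 2024.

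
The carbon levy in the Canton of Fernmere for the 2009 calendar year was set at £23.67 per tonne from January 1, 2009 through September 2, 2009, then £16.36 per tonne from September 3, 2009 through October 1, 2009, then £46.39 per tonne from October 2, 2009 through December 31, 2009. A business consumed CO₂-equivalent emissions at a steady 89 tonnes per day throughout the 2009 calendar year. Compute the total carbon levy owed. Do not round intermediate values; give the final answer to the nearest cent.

£934,062.12

January 1 – September 2, 2009: 245 days × 89 tonnes/day = 21,805 tonnes at £23.67/tonne → £516,124.35
September 3 – October 1, 2009: 29 days × 89 tonnes/day = 2,581 tonnes at £16.36/tonne → £42,225.16
October 2 – December 31, 2009: 91 days × 89 tonnes/day = 8,099 tonnes at £46.39/tonne → £375,712.61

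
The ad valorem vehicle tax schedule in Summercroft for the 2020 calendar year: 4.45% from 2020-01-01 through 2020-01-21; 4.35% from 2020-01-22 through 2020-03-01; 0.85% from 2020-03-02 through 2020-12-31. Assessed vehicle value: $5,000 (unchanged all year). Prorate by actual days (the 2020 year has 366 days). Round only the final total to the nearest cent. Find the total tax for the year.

$71.95

2020-01-01 to 2020-01-21: 21 days at 4.45% → $5,000 × 4.45% × 21/366 = $12.7664
2020-01-22 to 2020-03-01: 40 days at 4.35% → $5,000 × 4.35% × 40/366 = $23.7705
2020-03-02 to 2020-12-31: 305 days at 0.85% → $5,000 × 0.85% × 305/366 = $35.4167
Total = $71.9536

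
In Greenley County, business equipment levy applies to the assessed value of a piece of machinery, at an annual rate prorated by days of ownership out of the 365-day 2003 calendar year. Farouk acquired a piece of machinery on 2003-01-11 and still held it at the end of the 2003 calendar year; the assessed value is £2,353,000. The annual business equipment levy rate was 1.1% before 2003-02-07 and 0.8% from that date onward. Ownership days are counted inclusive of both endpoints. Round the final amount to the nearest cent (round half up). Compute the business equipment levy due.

2003-01-11 to 2003-02-06: 27 days at 1.1% → £2,353,000 × 1.1% × 27/365 = £1,914.6329
2003-02-07 to 2003-12-31: 328 days at 0.8% → £2,353,000 × 0.8% × 328/365 = £16,915.8137
Total = £18,830.4466

£18,830.45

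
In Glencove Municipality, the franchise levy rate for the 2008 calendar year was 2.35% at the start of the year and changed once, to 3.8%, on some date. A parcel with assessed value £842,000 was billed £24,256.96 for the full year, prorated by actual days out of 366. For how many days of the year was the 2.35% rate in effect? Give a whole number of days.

Let d = days at the first rate; then 366 − d days at the second rate.
£842,000 × [2.35%·d + 3.8%·(366−d)] / 366 = £24,256.96
Solving gives d = 232, so the new rate took effect on 20 Aug 2008.

232 days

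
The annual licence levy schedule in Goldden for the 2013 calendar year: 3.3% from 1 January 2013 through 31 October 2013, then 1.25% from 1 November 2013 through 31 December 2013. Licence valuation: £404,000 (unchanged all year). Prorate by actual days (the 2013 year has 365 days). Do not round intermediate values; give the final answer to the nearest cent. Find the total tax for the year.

£11,947.88

1 January – 31 October 2013: 304 days at 3.3% → £404,000 × 3.3% × 304/365 = £11,103.9123
1 November – 31 December 2013: 61 days at 1.25% → £404,000 × 1.25% × 61/365 = £843.9726
Total = £11,947.8849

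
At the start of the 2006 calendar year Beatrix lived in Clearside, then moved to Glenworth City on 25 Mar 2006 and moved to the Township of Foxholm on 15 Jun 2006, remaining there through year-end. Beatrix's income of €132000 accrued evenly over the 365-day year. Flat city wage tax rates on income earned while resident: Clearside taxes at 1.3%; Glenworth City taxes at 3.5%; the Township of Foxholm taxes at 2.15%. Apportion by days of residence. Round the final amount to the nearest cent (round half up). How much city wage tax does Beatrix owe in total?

€2983.20

Clearside, 1 Jan – 24 Mar 2006: 83 days → €132000 × 1.3% × 83/365 = €390.2137
Glenworth City, 25 Mar – 14 Jun 2006: 82 days → €132000 × 3.5% × 82/365 = €1037.9178
The Township of Foxholm, 15 Jun – 31 Dec 2006: 200 days → €132000 × 2.15% × 200/365 = €1555.0685
Total = €2983.2000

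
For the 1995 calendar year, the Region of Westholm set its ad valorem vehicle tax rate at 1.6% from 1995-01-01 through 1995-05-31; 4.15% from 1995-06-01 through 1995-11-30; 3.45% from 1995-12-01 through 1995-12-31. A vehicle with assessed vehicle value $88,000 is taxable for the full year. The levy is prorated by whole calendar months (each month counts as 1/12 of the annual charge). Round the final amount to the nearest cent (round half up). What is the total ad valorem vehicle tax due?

1995-01-01 to 1995-05-31: 5 months at 1.6% → $88,000 × 1.6% × 5/12 = $586.6667
1995-06-01 to 1995-11-30: 6 months at 4.15% → $88,000 × 4.15% × 6/12 = $1,826.0000
1995-12-01 to 1995-12-31: 1 month at 3.45% → $88,000 × 3.45% × 1/12 = $253.0000
Total = $2,665.6667

$2,665.67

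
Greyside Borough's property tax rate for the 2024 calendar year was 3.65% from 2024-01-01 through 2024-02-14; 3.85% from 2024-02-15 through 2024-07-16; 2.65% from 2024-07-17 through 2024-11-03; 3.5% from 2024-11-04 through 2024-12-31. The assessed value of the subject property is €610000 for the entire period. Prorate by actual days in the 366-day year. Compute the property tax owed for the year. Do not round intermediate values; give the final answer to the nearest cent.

2024-01-01 to 2024-02-14: 45 days at 3.65% → €610000 × 3.65% × 45/366 = €2737.5000
2024-02-15 to 2024-07-16: 153 days at 3.85% → €610000 × 3.85% × 153/366 = €9817.5000
2024-07-17 to 2024-11-03: 110 days at 2.65% → €610000 × 2.65% × 110/366 = €4858.3333
2024-11-04 to 2024-12-31: 58 days at 3.5% → €610000 × 3.5% × 58/366 = €3383.3333
Total = €20796.6667

€20796.67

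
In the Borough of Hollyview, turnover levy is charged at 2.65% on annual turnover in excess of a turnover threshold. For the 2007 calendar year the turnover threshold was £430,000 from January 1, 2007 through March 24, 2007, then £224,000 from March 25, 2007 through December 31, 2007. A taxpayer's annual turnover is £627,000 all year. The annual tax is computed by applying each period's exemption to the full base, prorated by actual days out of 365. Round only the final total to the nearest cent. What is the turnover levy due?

£9,438.14

January 1 – March 24, 2007: 83 days, exemption £430,000 → (£627,000 − £430,000) × 2.65% × 83/365 = £1,187.1274
March 25 – December 31, 2007: 282 days, exemption £224,000 → (£627,000 − £224,000) × 2.65% × 282/365 = £8,251.0110
Total = £9,438.1384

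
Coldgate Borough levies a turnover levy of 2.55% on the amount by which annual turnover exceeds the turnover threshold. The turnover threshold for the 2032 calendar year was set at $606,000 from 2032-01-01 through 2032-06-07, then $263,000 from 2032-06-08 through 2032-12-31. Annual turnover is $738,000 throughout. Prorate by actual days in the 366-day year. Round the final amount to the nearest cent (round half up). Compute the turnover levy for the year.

$8,312.79

2032-01-01 to 2032-06-07: 159 days, exemption $606,000 → ($738,000 − $606,000) × 2.55% × 159/366 = $1,462.2787
2032-06-08 to 2032-12-31: 207 days, exemption $263,000 → ($738,000 − $263,000) × 2.55% × 207/366 = $6,850.5123
Total = $8,312.7910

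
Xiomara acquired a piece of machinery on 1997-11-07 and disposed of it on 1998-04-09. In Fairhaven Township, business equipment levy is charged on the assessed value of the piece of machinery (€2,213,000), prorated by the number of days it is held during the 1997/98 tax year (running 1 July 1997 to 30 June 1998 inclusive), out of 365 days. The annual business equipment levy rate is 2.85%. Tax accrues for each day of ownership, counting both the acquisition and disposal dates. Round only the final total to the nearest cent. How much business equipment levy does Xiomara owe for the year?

Days held (1997-11-07 to 1998-04-09): 154 out of 365
Tax = €2,213,000 × 2.85% × 154/365 = €26,610.5671

€26,610.57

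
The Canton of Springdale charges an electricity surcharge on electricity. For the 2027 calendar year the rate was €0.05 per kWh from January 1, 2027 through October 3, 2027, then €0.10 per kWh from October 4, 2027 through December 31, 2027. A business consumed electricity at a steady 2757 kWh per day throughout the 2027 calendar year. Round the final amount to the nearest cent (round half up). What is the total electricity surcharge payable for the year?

January 1 – October 3, 2027: 276 days × 2757 kWh/day = 760,932 kWh at €0.05/kWh → €38,046.60
October 4 – December 31, 2027: 89 days × 2757 kWh/day = 245,373 kWh at €0.10/kWh → €24,537.30

€62,583.90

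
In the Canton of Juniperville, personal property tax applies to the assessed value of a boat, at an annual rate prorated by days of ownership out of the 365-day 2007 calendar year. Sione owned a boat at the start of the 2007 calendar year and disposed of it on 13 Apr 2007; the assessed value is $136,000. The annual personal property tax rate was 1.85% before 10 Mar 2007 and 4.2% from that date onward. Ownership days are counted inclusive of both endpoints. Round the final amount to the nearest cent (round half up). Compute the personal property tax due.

1 Jan – 9 Mar 2007: 68 days at 1.85% → $136,000 × 1.85% × 68/365 = $468.7342
10 Mar – 13 Apr 2007: 35 days at 4.2% → $136,000 × 4.2% × 35/365 = $547.7260
Total = $1,016.4603

$1,016.46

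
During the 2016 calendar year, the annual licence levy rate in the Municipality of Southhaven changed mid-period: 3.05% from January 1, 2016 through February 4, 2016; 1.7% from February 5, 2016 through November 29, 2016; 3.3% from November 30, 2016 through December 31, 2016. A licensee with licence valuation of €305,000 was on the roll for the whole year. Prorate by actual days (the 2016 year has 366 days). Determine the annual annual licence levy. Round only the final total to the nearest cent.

January 1 – February 4, 2016: 35 days at 3.05% → €305,000 × 3.05% × 35/366 = €889.5833
February 5 – November 29, 2016: 299 days at 1.7% → €305,000 × 1.7% × 299/366 = €4,235.8333
November 30 – December 31, 2016: 32 days at 3.3% → €305,000 × 3.3% × 32/366 = €880.0000
Total = €6,005.4167

€6,005.42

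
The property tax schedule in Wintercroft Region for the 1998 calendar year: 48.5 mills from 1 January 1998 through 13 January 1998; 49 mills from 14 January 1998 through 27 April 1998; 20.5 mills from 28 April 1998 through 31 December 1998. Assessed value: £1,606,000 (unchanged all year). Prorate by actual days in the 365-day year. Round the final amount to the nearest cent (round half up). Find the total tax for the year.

£47,566.20

1 January – 13 January 1998: 13 days at 48.5 mills → £1,606,000 × 4.85% × 13/365 = £2,774.2000
14 January – 27 April 1998: 104 days at 49 mills → £1,606,000 × 4.9% × 104/365 = £22,422.4000
28 April – 31 December 1998: 248 days at 20.5 mills → £1,606,000 × 2.05% × 248/365 = £22,369.6000
Total = £47,566.2000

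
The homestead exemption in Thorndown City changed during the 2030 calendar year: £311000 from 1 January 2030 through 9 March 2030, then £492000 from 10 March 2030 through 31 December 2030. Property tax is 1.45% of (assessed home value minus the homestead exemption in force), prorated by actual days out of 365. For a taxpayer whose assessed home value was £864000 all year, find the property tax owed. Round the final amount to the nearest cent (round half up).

£5882.95

1 January – 9 March 2030: 68 days, exemption £311000 → (£864000 − £311000) × 1.45% × 68/365 = £1493.8575
10 March – 31 December 2030: 297 days, exemption £492000 → (£864000 − £492000) × 1.45% × 297/365 = £4389.0904
Total = £5882.9479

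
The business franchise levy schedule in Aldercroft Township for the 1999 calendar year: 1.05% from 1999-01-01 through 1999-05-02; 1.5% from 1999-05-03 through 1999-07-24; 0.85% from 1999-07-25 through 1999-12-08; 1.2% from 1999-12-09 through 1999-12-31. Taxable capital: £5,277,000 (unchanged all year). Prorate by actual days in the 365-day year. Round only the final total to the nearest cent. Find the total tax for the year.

1999-01-01 to 1999-05-02: 122 days at 1.05% → £5,277,000 × 1.05% × 122/365 = £18,520.1014
1999-05-03 to 1999-07-24: 83 days at 1.5% → £5,277,000 × 1.5% × 83/365 = £17,999.6301
1999-07-25 to 1999-12-08: 137 days at 0.85% → £5,277,000 × 0.85% × 137/365 = £16,835.7986
1999-12-09 to 1999-12-31: 23 days at 1.2% → £5,277,000 × 1.2% × 23/365 = £3,990.2795
Total = £57,345.8096

£57,345.81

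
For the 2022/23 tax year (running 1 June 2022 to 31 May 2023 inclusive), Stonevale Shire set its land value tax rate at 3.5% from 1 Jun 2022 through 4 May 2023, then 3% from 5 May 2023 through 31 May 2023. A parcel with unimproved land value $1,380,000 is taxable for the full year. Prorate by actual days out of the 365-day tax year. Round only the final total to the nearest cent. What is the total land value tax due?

$47,789.59

1 Jun 2022 – 4 May 2023: 338 days at 3.5% → $1,380,000 × 3.5% × 338/365 = $44,727.1233
5 May – 31 May 2023: 27 days at 3% → $1,380,000 × 3% × 27/365 = $3,062.4658
Total = $47,789.5890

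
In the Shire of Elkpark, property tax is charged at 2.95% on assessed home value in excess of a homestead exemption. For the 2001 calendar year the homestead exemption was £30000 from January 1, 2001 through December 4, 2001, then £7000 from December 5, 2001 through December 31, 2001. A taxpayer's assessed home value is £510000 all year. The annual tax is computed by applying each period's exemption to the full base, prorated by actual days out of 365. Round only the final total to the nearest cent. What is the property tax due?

£14210.19

January 1 – December 4, 2001: 338 days, exemption £30000 → (£510000 − £30000) × 2.95% × 338/365 = £13112.5479
December 5 – December 31, 2001: 27 days, exemption £7000 → (£510000 − £7000) × 2.95% × 27/365 = £1097.6425
Total = £14210.1904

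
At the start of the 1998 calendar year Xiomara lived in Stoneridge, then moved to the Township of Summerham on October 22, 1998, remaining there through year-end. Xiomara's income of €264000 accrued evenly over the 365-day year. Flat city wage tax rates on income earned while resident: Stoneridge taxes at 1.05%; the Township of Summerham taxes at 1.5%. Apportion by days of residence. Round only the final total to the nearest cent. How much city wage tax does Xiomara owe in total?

€3003.09

Stoneridge, January 1 – October 21, 1998: 294 days → €264000 × 1.05% × 294/365 = €2232.7890
The Township of Summerham, October 22 – December 31, 1998: 71 days → €264000 × 1.5% × 71/365 = €770.3014
Total = €3003.0904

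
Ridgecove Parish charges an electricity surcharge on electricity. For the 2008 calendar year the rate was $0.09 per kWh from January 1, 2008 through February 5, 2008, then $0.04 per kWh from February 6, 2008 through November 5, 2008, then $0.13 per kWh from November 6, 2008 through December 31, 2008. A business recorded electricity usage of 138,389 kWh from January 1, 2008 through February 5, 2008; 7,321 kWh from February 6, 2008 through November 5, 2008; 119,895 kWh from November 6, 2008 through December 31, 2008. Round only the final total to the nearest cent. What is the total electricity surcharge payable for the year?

January 1 – February 5, 2008: 138,389 kWh at $0.09/kWh → $12455.01
February 6 – November 5, 2008: 7,321 kWh at $0.04/kWh → $292.84
November 6 – December 31, 2008: 119,895 kWh at $0.13/kWh → $15586.35

$28334.20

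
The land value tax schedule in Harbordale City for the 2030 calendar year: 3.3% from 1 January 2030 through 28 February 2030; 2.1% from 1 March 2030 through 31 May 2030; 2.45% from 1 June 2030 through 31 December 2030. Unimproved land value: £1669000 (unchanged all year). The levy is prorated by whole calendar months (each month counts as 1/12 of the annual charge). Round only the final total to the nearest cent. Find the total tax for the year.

1 January – 28 February 2030: 2 months at 3.3% → £1669000 × 3.3% × 2/12 = £9179.5000
1 March – 31 May 2030: 3 months at 2.1% → £1669000 × 2.1% × 3/12 = £8762.2500
1 June – 31 December 2030: 7 months at 2.45% → £1669000 × 2.45% × 7/12 = £23852.7917
Total = £41794.5417

£41794.54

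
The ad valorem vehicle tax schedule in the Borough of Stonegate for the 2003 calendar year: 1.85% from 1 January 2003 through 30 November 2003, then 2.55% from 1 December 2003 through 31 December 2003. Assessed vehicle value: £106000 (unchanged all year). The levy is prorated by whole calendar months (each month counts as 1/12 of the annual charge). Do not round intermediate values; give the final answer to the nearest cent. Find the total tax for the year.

1 January – 30 November 2003: 11 months at 1.85% → £106000 × 1.85% × 11/12 = £1797.5833
1 December – 31 December 2003: 1 month at 2.55% → £106000 × 2.55% × 1/12 = £225.2500
Total = £2022.8333

£2022.83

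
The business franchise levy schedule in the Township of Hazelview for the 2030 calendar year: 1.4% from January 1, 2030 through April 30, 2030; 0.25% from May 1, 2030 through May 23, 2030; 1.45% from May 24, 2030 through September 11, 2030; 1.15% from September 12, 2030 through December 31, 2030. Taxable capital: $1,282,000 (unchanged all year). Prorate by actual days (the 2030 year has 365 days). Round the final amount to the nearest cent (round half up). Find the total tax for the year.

January 1 – April 30, 2030: 120 days at 1.4% → $1,282,000 × 1.4% × 120/365 = $5,900.7123
May 1 – May 23, 2030: 23 days at 0.25% → $1,282,000 × 0.25% × 23/365 = $201.9589
May 24 – September 11, 2030: 111 days at 1.45% → $1,282,000 × 1.45% × 111/365 = $5,653.0932
September 12 – December 31, 2030: 111 days at 1.15% → $1,282,000 × 1.15% × 111/365 = $4,483.4877
Total = $16,239.2521

$16,239.25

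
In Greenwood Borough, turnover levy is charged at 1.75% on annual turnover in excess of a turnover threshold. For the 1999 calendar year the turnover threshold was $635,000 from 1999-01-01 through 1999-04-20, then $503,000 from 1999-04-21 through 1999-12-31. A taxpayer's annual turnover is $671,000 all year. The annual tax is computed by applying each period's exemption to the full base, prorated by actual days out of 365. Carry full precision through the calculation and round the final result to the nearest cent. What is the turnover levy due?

1999-01-01 to 1999-04-20: 110 days, exemption $635,000 → ($671,000 − $635,000) × 1.75% × 110/365 = $189.8630
1999-04-21 to 1999-12-31: 255 days, exemption $503,000 → ($671,000 − $503,000) × 1.75% × 255/365 = $2,053.9726
Total = $2,243.8356

$2,243.84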